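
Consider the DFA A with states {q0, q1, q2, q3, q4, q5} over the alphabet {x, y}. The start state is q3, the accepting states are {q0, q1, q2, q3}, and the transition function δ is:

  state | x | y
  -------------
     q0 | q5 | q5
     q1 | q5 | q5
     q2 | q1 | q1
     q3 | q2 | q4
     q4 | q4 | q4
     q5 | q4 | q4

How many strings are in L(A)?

The useful subgraph on states {q1, q2, q3} is acyclic, so L(A) is finite; the longest accepting path visits 3 useful states, giving maximum string length 2.
Counting accepting paths from q3 by length: 1 of length 0, 1 of length 1, 2 of length 2. Total 4.

4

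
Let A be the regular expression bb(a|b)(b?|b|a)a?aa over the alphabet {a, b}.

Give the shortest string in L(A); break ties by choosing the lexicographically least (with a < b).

bbaaa

By inspection of the expression, no string of length less than 5 matches, and bbaaa is the lexicographically first match of length 5.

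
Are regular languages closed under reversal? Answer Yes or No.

Reverse every transition of an NFA for L, make the old start state the unique accepting state, and add a fresh start state with ε-moves to the old accepting states; this NFA accepts Lᴿ.
So the regular languages are closed under reversal.

Yes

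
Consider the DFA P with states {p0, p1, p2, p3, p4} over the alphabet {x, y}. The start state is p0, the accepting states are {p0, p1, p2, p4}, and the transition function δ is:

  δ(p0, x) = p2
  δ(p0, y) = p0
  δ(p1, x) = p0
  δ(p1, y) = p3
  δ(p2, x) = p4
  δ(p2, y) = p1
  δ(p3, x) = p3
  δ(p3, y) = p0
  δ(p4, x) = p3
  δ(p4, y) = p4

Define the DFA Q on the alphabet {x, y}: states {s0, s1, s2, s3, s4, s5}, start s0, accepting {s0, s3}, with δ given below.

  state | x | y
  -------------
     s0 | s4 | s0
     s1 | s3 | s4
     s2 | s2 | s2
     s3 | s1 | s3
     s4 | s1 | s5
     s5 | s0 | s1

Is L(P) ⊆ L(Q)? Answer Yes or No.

No

The string x is in L(P) but not in L(Q).
So L(P) ⊄ L(Q).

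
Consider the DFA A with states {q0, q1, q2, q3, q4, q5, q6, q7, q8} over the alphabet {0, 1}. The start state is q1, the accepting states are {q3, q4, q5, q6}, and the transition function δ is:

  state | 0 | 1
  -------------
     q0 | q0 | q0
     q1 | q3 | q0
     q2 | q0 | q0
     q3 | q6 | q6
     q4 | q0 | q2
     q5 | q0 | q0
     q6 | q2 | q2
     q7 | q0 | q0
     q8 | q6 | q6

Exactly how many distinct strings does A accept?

The useful subgraph on states {q1, q3, q6} is acyclic, so L(A) is finite; the longest accepting path visits 3 useful states, giving maximum string length 2.
Counting accepting paths from q1 by length: 1 of length 1, 2 of length 2. Total 3.

3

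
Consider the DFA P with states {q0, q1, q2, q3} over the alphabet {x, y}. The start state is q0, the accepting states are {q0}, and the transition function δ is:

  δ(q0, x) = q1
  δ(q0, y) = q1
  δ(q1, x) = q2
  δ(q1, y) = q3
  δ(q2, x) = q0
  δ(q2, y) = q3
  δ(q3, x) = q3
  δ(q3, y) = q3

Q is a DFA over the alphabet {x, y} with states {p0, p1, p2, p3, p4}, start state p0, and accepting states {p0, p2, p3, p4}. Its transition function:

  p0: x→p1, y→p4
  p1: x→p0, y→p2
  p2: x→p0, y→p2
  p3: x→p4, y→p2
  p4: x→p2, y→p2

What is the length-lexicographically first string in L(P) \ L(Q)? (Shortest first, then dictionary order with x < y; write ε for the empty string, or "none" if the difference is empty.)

xxx

The string xxx is accepted by P but not by Q.
No shorter string lies in the difference, and xxx is the lexicographically first length-3 string in L(P) \ L(Q).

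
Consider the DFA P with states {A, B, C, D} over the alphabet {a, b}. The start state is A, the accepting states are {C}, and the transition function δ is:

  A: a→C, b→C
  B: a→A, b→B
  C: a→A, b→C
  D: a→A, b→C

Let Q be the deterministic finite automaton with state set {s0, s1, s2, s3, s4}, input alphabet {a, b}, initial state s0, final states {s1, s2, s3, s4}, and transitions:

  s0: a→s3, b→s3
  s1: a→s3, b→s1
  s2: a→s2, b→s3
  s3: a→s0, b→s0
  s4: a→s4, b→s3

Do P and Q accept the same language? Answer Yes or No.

No

The string ab is accepted by P but rejected by Q.
So L(P) ≠ L(Q).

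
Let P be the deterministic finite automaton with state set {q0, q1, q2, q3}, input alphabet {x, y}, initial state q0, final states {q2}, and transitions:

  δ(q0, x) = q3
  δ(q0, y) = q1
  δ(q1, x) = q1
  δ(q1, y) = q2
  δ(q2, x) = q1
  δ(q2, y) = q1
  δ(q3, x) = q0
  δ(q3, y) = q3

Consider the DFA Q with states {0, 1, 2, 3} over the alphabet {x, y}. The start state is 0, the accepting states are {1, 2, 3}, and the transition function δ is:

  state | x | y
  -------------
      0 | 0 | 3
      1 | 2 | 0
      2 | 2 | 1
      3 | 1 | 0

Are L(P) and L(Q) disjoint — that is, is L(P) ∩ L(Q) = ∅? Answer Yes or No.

No

The string yxxy is accepted by both P and Q.
Hence L(P) ∩ L(Q) ≠ ∅.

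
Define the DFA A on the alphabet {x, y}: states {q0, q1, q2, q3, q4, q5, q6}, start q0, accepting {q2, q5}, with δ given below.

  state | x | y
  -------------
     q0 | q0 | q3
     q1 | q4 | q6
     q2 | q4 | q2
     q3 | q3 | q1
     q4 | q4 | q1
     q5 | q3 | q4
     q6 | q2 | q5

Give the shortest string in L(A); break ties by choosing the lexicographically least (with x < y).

A breadth-first search from q0 reaches an accepting state first via the path q0 → q3 → q1 → q6 → q2 on input yyyx.
No string of length < 4 is accepted (BFS exhausts all shorter strings without reaching an accepting state), and yyyx is the lexicographically least accepting string of length 4.

yyyx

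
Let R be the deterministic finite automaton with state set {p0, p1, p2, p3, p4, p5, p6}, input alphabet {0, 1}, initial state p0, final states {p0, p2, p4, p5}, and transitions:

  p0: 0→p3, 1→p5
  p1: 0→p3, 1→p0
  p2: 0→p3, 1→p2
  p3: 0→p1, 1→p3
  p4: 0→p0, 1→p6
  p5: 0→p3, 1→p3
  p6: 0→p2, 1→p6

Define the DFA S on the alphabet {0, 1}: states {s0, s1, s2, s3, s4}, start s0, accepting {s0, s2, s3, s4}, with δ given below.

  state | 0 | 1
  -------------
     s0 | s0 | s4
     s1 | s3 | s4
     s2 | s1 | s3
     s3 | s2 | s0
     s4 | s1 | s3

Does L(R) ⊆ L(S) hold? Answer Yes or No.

Exploring the product automaton R × S from the start pair (p0, s0), following both machines on each input symbol, reaches 15 state pairs: (p0, s0), (p3, s0), (p5, s4), (p1, s0), (p3, s4), (p3, s1), (p3, s3), (p0, s4), (p1, s1), (p1, s3), (p1, s2), (p5, s3), (p3, s2), (p0, s3), (p5, s0).
R accepts in {p0, p2, p4, p5} and S accepts in {s0, s2, s3, s4}. The reachable pairs whose R-component is accepting are (p0, s0), (p5, s4), (p0, s4), (p5, s3), (p0, s3), (p5, s0); in each of them the S-component is accepting too, so the product for L(R) \ L(S) (R-component accepting, S-component rejecting) has no reachable accepting pair and the difference is empty.
Hence every string in L(R) is also in L(S).

Yes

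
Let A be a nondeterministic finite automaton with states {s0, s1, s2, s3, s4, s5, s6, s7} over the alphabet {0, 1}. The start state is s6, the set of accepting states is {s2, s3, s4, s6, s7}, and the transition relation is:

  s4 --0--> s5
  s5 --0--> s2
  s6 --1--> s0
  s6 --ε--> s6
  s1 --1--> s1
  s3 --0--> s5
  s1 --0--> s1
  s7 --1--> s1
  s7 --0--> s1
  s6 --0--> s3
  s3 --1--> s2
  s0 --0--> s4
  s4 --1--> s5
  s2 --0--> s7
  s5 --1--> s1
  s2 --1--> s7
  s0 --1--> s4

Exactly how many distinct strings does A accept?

The useful subgraph on states {s0, s2, s3, s4, s5, s6, s7} is acyclic, so L(A) is finite; the longest accepting path visits 6 useful states, giving maximum string length 5.
Counting accepting paths from s6 by length: 1 of length 0, 1 of length 1, 3 of length 2, 3 of length 3, 6 of length 4, 8 of length 5. Total 22.

22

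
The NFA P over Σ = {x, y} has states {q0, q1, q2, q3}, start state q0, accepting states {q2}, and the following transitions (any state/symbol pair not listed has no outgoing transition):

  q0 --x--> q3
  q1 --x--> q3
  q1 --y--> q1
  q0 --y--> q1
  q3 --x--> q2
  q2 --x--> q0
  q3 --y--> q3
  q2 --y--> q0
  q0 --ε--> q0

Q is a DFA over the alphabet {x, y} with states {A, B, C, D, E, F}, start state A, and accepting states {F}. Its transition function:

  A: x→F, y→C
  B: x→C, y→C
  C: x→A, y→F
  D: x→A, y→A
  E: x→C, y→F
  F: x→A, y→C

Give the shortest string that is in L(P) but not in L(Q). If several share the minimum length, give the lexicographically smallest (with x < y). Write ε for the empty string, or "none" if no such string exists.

xx

The string xx is accepted by P but not by Q.
No shorter string lies in the difference, and xx is the lexicographically first length-2 string in L(P) \ L(Q).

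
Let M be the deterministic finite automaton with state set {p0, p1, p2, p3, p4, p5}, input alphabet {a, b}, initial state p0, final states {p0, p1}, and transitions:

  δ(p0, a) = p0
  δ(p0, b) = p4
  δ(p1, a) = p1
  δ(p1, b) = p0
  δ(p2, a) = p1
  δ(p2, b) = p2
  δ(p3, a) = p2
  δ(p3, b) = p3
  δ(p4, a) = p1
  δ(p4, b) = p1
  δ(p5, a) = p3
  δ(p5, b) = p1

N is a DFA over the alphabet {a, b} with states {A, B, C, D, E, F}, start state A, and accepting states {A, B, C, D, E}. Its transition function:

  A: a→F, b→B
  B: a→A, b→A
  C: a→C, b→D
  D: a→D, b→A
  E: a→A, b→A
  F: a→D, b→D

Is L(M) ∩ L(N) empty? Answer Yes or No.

No

The empty string ε is accepted by both M and N.
Hence L(M) ∩ L(N) ≠ ∅.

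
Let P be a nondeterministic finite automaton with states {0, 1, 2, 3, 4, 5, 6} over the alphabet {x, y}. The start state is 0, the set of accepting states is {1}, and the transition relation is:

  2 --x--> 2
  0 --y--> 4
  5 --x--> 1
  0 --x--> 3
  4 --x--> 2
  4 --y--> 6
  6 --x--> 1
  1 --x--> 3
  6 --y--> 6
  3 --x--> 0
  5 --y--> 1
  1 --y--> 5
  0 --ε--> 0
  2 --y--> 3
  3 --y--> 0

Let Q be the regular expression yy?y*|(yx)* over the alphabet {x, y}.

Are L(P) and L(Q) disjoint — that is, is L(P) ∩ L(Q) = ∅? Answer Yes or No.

Yes

Converting the expression Q to a DFA (subset construction, then merging equivalent states) gives the minimal DFA with states {q0, q1, q2, q3, q4, q5}, start state q0, accepting states {q0, q2, q3, q4} and transitions q0: x→q1, y→q2; q1: x→q1, y→q1; q2: x→q3, y→q4; q3: x→q1, y→q5; q4: x→q1, y→q4; q5: x→q3, y→q1.
Exploring the product automaton P × Q from the start pair (0, q0), following both machines on each input symbol, reaches 14 state pairs: (0, q0), (3, q1), (4, q2), (0, q1), (2, q3), (6, q4), (4, q1), (2, q1), (3, q5), (1, q1), (6, q1), (0, q3), (5, q1), (4, q5).
P accepts in {1} and Q accepts in {q0, q2, q3, q4}; no reachable pair has both components accepting, so no string drives both machines to acceptance simultaneously and L(P) ∩ L(Q) = ∅.
So no string is accepted by both, and the intersection is empty.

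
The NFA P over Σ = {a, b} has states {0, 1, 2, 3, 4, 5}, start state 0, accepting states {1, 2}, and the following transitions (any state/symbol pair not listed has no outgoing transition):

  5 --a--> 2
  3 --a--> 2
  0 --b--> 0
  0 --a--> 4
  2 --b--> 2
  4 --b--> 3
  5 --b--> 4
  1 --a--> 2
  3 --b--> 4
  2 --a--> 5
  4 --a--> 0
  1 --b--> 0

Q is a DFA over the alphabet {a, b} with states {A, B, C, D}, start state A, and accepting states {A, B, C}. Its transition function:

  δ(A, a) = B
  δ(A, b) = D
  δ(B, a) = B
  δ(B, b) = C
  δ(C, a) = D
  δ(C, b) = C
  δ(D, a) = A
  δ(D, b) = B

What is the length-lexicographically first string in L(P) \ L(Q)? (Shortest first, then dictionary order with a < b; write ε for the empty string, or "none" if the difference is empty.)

The string aba is accepted by P but not by Q.
No shorter string lies in the difference, and aba is the lexicographically first length-3 string in L(P) \ L(Q).

aba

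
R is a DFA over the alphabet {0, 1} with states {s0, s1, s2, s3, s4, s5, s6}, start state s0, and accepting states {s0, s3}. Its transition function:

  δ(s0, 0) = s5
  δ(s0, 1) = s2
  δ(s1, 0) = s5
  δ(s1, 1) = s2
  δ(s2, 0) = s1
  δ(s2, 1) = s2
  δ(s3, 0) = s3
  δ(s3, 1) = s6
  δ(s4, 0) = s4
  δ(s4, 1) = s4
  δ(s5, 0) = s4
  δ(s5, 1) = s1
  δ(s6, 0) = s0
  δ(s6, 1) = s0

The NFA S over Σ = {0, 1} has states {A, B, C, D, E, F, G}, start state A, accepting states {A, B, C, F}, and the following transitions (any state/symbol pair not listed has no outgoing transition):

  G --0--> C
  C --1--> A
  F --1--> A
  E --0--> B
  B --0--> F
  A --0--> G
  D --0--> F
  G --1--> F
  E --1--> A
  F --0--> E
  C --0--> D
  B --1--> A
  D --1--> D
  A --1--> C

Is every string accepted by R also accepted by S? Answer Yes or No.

Yes

Exploring the product automaton R × S from the start pair (s0, A), following both machines on each input symbol, reaches 22 state pairs: (s0, A), (s5, G), (s2, C), (s4, C), (s1, F), (s1, D), (s2, A), (s4, D), (s4, A), (s5, E), (s5, F), (s2, D), (s1, G), (s4, F), (s4, G), (s4, B), (s1, A), (s4, E), (s5, C), (s2, F), (s1, E), (s5, B).
R accepts in {s0, s3} and S accepts in {A, B, C, F}. The reachable pairs whose R-component is accepting are (s0, A); in each of them the S-component is accepting too, so the product for L(R) \ L(S) (R-component accepting, S-component rejecting) has no reachable accepting pair and the difference is empty.
Hence every string in L(R) is also in L(S).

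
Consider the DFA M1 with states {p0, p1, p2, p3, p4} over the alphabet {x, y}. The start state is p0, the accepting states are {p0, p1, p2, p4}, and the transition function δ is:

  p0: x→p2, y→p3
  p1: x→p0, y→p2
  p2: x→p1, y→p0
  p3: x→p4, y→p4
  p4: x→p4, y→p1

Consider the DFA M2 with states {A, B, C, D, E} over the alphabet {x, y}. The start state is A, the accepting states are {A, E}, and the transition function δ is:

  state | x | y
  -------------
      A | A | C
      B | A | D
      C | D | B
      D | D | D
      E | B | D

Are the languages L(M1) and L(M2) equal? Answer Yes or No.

The string xy is accepted by M1 but rejected by M2.
So L(M1) ≠ L(M2).

No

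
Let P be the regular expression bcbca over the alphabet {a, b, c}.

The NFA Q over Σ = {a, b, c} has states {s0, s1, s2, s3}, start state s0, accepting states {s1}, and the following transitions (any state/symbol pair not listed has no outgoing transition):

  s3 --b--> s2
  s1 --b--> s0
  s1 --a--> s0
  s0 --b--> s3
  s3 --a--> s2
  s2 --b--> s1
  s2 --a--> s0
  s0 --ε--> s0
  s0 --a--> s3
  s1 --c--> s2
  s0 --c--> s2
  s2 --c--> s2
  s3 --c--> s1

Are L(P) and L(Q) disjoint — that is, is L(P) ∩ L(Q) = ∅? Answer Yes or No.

Converting the expression P to a DFA (subset construction, then merging equivalent states) gives the minimal DFA with states {p0, p1, p2, p3, p4, p5, p6}, start state p0, accepting states {p6} and transitions p0: a→p1, b→p2, c→p1; p1: a→p1, b→p1, c→p1; p2: a→p1, b→p1, c→p3; p3: a→p1, b→p4, c→p1; p4: a→p1, b→p1, c→p5; p5: a→p6, b→p1, c→p1; p6: a→p1, b→p1, c→p1.
Exploring the product automaton P × Q from the start pair (p0, s0), following both machines on each input symbol, reaches 10 state pairs: (p0, s0), (p1, s3), (p2, s3), (p1, s2), (p1, s1), (p3, s1), (p1, s0), (p4, s0), (p5, s2), (p6, s0).
P accepts in {p6} and Q accepts in {s1}; no reachable pair has both components accepting, so no string drives both machines to acceptance simultaneously and L(P) ∩ L(Q) = ∅.
So no string is accepted by both, and the intersection is empty.

Yes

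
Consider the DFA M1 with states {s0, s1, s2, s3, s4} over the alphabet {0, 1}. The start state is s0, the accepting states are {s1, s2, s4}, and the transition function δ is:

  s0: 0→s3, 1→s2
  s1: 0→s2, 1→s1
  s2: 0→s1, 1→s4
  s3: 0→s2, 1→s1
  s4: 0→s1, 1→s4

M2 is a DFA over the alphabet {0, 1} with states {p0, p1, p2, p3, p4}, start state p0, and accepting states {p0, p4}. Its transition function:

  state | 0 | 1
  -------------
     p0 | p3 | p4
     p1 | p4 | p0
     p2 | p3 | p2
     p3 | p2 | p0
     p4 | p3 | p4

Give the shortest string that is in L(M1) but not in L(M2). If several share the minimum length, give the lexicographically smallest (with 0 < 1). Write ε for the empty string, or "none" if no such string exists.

The string 00 is accepted by M1 but not by M2.
No shorter string lies in the difference, and 00 is the lexicographically first length-2 string in L(M1) \ L(M2).

00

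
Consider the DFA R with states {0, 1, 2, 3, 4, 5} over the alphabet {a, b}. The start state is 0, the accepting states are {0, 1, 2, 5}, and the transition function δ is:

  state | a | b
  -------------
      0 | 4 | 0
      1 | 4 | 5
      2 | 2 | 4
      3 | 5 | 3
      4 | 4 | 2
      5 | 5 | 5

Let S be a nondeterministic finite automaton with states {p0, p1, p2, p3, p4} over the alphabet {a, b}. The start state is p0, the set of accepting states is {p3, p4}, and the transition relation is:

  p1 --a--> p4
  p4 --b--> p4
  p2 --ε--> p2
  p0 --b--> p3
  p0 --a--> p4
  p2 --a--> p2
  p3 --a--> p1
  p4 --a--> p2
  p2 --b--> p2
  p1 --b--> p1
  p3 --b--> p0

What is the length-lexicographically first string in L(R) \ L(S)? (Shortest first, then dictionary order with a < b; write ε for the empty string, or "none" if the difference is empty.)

ε

The empty string ε is accepted by R but not by S.
Since ε is the unique shortest string, it is the required witness.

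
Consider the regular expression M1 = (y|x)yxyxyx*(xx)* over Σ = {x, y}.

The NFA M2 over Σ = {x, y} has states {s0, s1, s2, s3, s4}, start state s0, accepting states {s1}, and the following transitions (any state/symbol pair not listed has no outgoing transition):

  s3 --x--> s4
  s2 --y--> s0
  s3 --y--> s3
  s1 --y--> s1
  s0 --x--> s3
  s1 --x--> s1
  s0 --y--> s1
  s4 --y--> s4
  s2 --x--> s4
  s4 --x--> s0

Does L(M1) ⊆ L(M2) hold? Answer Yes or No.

Yes

Converting the expression M1 to a DFA (subset construction, then merging equivalent states) gives the minimal DFA with states {r0, r1, r2, r3, r4, r5, r6, r7}, start state r0, accepting states {r7} and transitions r0: x→r1, y→r1; r1: x→r2, y→r3; r2: x→r2, y→r2; r3: x→r4, y→r2; r4: x→r2, y→r5; r5: x→r6, y→r2; r6: x→r2, y→r7; r7: x→r7, y→r2.
Exploring the product automaton M1 × M2 from the start pair (r0, s0), following both machines on each input symbol, reaches 16 state pairs: (r0, s0), (r1, s3), (r1, s1), (r2, s4), (r3, s3), (r2, s1), (r3, s1), (r2, s0), (r4, s4), (r2, s3), (r4, s1), (r5, s4), (r5, s1), (r6, s0), (r6, s1), (r7, s1).
M1 accepts in {r7} and M2 accepts in {s1}. The reachable pairs whose M1-component is accepting are (r7, s1); in each of them the M2-component is accepting too, so the product for L(M1) \ L(M2) (M1-component accepting, M2-component rejecting) has no reachable accepting pair and the difference is empty.
Hence every string in L(M1) is also in L(M2).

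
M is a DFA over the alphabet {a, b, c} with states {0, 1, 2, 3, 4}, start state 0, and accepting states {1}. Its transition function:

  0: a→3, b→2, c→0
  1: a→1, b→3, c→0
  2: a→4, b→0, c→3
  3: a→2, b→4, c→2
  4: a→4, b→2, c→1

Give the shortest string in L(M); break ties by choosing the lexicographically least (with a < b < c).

abc

A breadth-first search from 0 reaches an accepting state first via the path 0 → 3 → 4 → 1 on input abc.
No string of length < 3 is accepted (BFS exhausts all shorter strings without reaching an accepting state), and abc is the lexicographically least accepting string of length 3.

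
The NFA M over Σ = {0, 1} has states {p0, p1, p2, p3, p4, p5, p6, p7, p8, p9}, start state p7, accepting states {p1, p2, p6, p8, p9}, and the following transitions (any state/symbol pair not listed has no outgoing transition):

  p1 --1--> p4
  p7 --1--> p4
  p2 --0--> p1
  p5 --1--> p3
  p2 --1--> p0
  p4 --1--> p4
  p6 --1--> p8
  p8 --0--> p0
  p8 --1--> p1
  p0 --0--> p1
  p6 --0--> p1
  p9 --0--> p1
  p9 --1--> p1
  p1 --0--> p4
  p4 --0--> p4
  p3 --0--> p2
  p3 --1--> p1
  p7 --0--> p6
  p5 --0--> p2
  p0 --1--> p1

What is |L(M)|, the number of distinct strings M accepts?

6

The useful subgraph on states {p0, p1, p6, p7, p8} is acyclic, so L(M) is finite; the longest accepting path visits 5 useful states, giving maximum string length 4.
Counting accepting paths from p7 by length: 1 of length 1, 2 of length 2, 1 of length 3, 2 of length 4. Total 6.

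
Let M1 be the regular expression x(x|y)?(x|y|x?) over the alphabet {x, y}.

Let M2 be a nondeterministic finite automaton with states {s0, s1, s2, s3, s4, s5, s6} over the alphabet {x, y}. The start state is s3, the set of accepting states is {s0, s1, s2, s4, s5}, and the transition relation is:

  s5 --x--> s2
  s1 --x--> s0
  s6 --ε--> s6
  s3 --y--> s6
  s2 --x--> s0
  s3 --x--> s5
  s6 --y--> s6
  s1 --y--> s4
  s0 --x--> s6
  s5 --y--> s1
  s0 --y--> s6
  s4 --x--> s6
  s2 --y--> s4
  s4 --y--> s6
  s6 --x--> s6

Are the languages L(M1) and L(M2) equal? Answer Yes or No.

Yes

Converting the expression M1 to a DFA (subset construction, then merging equivalent states) gives the minimal DFA with states {r0, r1, r2, r3, r4}, start state r0, accepting states {r1, r3, r4} and transitions r0: x→r1, y→r2; r1: x→r3, y→r3; r2: x→r2, y→r2; r3: x→r4, y→r4; r4: x→r2, y→r2.
Exploring the product automaton M1 × M2 from the start pair (r0, s3), following both machines on each input symbol, reaches 7 state pairs: (r0, s3), (r1, s5), (r2, s6), (r3, s2), (r3, s1), (r4, s0), (r4, s4).
M1 accepts in {r1, r3, r4} and M2 accepts in {s0, s1, s2, s4, s5}. In every reachable pair the two components are either both accepting — (r1, s5), (r3, s2), (r3, s1), (r4, s0), (r4, s4) — or both non-accepting, so no string is accepted by exactly one of the machines: L(M1) \ L(M2) and L(M2) \ L(M1) are both empty.
Hence every string is accepted by M1 iff it is accepted by M2, and the two languages coincide.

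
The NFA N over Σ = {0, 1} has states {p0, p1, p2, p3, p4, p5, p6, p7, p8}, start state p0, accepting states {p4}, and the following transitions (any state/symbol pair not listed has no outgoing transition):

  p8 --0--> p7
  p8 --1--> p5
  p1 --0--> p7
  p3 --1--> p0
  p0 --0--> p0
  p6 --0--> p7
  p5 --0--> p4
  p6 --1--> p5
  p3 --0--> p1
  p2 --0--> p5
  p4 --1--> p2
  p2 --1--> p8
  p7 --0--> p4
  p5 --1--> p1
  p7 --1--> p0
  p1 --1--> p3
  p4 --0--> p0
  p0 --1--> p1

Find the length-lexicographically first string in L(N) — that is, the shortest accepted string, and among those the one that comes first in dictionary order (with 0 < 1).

A breadth-first search from p0 reaches an accepting state first via the path p0 → p1 → p7 → p4 on input 100.
No string of length < 3 is accepted (BFS exhausts all shorter strings without reaching an accepting state), and 100 is the lexicographically least accepting string of length 3.

100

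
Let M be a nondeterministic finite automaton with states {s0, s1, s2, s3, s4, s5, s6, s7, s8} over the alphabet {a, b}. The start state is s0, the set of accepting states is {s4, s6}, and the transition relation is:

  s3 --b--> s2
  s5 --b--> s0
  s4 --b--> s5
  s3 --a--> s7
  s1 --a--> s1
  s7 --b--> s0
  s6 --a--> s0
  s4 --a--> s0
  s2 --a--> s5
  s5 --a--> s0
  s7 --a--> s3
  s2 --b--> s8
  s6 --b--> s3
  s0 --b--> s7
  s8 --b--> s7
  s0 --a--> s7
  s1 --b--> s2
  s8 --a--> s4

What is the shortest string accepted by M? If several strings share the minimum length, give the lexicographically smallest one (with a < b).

aabba

A breadth-first search from s0 reaches an accepting state first via the path s0 → s7 → s3 → s2 → s8 → s4 on input aabba.
No string of length < 5 is accepted (BFS exhausts all shorter strings without reaching an accepting state), and aabba is the lexicographically least accepting string of length 5.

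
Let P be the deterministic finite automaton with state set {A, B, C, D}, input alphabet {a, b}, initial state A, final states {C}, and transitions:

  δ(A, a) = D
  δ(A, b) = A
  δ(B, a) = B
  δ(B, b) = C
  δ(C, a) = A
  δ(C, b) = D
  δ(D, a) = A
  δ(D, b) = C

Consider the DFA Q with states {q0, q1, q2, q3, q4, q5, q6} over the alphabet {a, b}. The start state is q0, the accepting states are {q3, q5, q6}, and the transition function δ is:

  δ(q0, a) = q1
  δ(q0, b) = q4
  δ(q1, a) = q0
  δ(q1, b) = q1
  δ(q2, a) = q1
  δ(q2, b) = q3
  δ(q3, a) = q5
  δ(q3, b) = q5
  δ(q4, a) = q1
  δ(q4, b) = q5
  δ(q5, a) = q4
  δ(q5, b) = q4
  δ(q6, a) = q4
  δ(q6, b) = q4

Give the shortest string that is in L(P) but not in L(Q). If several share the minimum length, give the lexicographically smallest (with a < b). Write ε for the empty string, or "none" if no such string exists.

The string ab is accepted by P but not by Q.
No shorter string lies in the difference, and ab is the lexicographically first length-2 string in L(P) \ L(Q).

ab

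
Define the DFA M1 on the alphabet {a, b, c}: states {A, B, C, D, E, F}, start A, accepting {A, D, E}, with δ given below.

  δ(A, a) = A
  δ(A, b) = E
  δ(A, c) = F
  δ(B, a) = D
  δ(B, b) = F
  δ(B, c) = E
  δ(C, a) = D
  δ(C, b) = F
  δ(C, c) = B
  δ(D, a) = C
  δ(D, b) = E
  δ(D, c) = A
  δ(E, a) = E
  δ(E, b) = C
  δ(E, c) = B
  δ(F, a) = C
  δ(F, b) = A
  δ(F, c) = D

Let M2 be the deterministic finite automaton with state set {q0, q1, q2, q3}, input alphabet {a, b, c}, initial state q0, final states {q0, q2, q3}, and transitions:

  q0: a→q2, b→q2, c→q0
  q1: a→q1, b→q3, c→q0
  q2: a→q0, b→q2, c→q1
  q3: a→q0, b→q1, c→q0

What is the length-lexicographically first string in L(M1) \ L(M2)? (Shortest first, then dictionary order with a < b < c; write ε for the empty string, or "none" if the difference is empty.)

bca

The string bca is accepted by M1 but not by M2.
No shorter string lies in the difference, and bca is the lexicographically first length-3 string in L(M1) \ L(M2).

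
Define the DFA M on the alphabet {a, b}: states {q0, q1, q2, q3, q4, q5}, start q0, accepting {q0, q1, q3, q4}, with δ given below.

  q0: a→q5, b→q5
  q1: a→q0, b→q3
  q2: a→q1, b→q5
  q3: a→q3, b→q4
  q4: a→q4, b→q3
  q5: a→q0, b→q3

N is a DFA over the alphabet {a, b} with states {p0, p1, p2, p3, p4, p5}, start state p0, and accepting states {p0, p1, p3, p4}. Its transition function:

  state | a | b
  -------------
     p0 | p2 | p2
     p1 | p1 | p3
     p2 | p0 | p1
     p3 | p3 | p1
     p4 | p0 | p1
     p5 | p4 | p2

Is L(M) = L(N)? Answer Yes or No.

Exploring the product automaton M × N from the start pair (q0, p0), following both machines on each input symbol, reaches 4 state pairs: (q0, p0), (q5, p2), (q3, p1), (q4, p3).
M accepts in {q0, q1, q3, q4} and N accepts in {p0, p1, p3, p4}. In every reachable pair the two components are either both accepting — (q0, p0), (q3, p1), (q4, p3) — or both non-accepting, so no string is accepted by exactly one of the machines: L(M) \ L(N) and L(N) \ L(M) are both empty.
Hence every string is accepted by M iff it is accepted by N, and the two languages coincide.

Yes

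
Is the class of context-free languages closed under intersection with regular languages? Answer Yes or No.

Yes

Run a PDA for the context-free language and a DFA for the regular one in parallel (product of finite controls, the PDA's stack unchanged, the DFA advancing only on input moves); the product PDA accepts exactly the intersection. (Intersection of two CFLs, by contrast, can fail to be context-free.)
So the context-free languages are closed under intersection with a regular language.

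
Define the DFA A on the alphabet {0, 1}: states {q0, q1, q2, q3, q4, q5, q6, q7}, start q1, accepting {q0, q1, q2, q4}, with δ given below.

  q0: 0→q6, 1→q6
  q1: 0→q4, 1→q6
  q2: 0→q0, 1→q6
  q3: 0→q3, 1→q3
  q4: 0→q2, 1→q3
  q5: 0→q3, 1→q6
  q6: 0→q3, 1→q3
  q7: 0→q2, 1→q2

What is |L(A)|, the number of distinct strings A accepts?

4

The useful subgraph on states {q0, q1, q2, q4} is acyclic, so L(A) is finite; the longest accepting path visits 4 useful states, giving maximum string length 3.
Counting accepting paths from q1 by length: 1 of length 0, 1 of length 1, 1 of length 2, 1 of length 3. Total 4.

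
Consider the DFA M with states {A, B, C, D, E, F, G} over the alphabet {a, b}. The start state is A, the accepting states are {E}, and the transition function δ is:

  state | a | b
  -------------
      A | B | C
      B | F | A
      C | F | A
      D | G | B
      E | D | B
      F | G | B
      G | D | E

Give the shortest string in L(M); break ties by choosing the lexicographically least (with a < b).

aaab

A breadth-first search from A reaches an accepting state first via the path A → B → F → G → E on input aaab.
No string of length < 4 is accepted (BFS exhausts all shorter strings without reaching an accepting state), and aaab is the lexicographically least accepting string of length 4.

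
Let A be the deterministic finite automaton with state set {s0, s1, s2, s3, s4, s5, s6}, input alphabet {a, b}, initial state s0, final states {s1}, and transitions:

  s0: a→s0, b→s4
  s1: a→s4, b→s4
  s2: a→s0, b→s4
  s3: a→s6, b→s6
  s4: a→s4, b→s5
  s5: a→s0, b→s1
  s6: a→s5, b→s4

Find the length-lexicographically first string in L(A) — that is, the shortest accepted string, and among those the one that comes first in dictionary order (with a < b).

A breadth-first search from s0 reaches an accepting state first via the path s0 → s4 → s5 → s1 on input bbb.
No string of length < 3 is accepted (BFS exhausts all shorter strings without reaching an accepting state), and bbb is the lexicographically least accepting string of length 3.

bbb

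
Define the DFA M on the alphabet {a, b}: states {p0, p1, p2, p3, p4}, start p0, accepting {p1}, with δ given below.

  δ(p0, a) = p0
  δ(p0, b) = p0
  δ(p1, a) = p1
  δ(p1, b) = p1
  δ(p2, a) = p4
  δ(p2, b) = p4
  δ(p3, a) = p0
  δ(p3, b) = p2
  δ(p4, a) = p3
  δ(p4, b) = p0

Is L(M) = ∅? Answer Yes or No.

Yes

The states reachable from the start state are {p0}.
None of the accepting states {p1} is reachable, so no string is accepted and L(M) = ∅.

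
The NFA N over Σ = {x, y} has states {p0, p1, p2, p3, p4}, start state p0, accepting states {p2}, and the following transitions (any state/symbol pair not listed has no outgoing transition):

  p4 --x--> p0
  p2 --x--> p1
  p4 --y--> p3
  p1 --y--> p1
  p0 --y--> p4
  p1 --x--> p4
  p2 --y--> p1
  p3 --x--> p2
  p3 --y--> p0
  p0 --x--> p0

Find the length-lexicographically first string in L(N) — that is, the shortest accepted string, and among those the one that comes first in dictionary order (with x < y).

A breadth-first search from p0 reaches an accepting state first via the path p0 → p4 → p3 → p2 on input yyx.
No string of length < 3 is accepted (BFS exhausts all shorter strings without reaching an accepting state), and yyx is the lexicographically least accepting string of length 3.

yyx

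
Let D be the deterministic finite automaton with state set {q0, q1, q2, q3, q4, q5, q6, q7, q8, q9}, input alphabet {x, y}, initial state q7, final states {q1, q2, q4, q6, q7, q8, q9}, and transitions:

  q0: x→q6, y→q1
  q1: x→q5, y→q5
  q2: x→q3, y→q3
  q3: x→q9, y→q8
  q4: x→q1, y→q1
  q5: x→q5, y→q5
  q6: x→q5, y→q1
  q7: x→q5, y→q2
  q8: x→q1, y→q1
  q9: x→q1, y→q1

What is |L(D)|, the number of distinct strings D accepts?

14

The useful subgraph on states {q1, q2, q3, q7, q8, q9} is acyclic, so L(D) is finite; the longest accepting path visits 5 useful states, giving maximum string length 4.
Counting accepting paths from q7 by length: 1 of length 0, 1 of length 1, 4 of length 3, 8 of length 4. Total 14.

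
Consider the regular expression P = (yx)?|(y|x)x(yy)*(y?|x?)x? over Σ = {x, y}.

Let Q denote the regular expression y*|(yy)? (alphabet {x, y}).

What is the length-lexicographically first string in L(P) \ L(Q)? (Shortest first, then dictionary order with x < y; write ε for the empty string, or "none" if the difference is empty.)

The string xx is accepted by P but not by Q.
No shorter string lies in the difference, and xx is the lexicographically first length-2 string in L(P) \ L(Q).

xx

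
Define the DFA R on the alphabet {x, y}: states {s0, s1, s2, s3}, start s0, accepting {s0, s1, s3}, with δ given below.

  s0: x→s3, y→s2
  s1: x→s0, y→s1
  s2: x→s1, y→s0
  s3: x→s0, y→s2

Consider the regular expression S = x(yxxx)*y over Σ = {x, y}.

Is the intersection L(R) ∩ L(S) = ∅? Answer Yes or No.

Converting the expression S to a DFA (subset construction, then merging equivalent states) gives the minimal DFA with states {r0, r1, r2, r3, r4}, start state r0, accepting states {r3} and transitions r0: x→r1, y→r2; r1: x→r2, y→r3; r2: x→r2, y→r2; r3: x→r4, y→r2; r4: x→r0, y→r2.
Exploring the product automaton R × S from the start pair (s0, r0), following both machines on each input symbol, reaches 8 state pairs: (s0, r0), (s3, r1), (s2, r2), (s0, r2), (s2, r3), (s1, r2), (s3, r2), (s1, r4).
R accepts in {s0, s1, s3} and S accepts in {r3}; no reachable pair has both components accepting, so no string drives both machines to acceptance simultaneously and L(R) ∩ L(S) = ∅.
So no string is accepted by both, and the intersection is empty.

Yes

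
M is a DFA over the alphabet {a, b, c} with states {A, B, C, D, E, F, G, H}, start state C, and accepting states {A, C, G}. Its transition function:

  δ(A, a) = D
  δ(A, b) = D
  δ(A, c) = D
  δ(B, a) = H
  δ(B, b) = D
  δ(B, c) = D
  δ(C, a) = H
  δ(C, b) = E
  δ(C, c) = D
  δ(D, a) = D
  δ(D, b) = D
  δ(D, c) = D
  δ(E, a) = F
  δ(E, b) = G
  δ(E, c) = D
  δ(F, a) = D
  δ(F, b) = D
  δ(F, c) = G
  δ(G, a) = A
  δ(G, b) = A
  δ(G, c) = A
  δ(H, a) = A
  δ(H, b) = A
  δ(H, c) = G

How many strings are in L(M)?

The useful subgraph on states {A, C, E, F, G, H} is acyclic, so L(M) is finite; the longest accepting path visits 5 useful states, giving maximum string length 4.
Counting accepting paths from C by length: 1 of length 0, 4 of length 2, 7 of length 3, 3 of length 4. Total 15.

15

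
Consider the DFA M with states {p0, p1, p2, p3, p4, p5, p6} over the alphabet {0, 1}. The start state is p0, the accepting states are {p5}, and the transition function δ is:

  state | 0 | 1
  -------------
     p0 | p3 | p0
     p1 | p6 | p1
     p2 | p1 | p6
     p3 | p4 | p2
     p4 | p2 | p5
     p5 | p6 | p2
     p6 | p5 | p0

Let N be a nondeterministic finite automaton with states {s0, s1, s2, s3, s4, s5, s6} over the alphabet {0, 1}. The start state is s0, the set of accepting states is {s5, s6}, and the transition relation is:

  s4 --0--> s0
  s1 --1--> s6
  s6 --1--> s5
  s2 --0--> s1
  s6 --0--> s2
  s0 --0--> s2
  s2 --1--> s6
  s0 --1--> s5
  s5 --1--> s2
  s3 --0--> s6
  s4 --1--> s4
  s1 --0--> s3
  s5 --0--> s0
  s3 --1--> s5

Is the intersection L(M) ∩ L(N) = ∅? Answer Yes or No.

The string 001 is accepted by both M and N.
Hence L(M) ∩ L(N) ≠ ∅.

No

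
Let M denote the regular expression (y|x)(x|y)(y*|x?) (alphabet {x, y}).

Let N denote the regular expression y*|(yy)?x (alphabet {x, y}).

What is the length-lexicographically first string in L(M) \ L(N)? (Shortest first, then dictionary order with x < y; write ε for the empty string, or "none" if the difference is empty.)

The string xx is accepted by M but not by N.
No shorter string lies in the difference, and xx is the lexicographically first length-2 string in L(M) \ L(N).

xx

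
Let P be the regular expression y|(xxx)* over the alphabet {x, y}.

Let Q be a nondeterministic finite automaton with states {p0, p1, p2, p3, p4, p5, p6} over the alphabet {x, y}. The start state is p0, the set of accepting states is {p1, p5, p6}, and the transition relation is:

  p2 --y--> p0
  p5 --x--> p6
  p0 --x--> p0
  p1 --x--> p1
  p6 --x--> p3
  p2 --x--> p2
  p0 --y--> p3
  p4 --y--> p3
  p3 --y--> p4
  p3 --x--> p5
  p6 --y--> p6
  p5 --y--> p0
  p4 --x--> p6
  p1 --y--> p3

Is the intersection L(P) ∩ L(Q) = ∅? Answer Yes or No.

Yes

Converting the expression P to a DFA (subset construction, then merging equivalent states) gives the minimal DFA with states {r0, r1, r2, r3, r4, r5}, start state r0, accepting states {r0, r2, r5} and transitions r0: x→r1, y→r2; r1: x→r3, y→r4; r2: x→r4, y→r4; r3: x→r5, y→r4; r4: x→r4, y→r4; r5: x→r1, y→r4.
Exploring the product automaton P × Q from the start pair (r0, p0), following both machines on each input symbol, reaches 10 state pairs: (r0, p0), (r1, p0), (r2, p3), (r3, p0), (r4, p3), (r4, p5), (r4, p4), (r5, p0), (r4, p6), (r4, p0).
P accepts in {r0, r2, r5} and Q accepts in {p1, p5, p6}; no reachable pair has both components accepting, so no string drives both machines to acceptance simultaneously and L(P) ∩ L(Q) = ∅.
So no string is accepted by both, and the intersection is empty.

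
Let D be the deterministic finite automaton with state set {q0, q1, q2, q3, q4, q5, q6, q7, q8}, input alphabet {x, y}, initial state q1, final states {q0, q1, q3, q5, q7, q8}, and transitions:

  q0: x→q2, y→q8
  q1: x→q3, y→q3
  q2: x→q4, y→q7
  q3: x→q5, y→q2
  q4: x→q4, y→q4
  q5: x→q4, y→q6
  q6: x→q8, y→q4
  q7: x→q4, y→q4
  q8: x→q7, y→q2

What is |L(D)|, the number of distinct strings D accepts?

13

The useful subgraph on states {q1, q2, q3, q5, q6, q7, q8} is acyclic, so L(D) is finite; the longest accepting path visits 7 useful states, giving maximum string length 6.
Counting accepting paths from q1 by length: 1 of length 0, 2 of length 1, 2 of length 2, 2 of length 3, 2 of length 4, 2 of length 5, 2 of length 6. Total 13.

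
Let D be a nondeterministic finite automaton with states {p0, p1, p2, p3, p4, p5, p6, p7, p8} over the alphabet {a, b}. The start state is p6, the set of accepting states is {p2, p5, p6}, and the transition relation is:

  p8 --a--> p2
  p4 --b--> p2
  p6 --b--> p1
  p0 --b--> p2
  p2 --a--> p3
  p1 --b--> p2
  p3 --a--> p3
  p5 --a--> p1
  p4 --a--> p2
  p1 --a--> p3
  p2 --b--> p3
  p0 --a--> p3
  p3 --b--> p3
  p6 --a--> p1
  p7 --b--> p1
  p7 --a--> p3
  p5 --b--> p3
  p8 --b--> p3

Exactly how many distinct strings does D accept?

3

The useful subgraph on states {p1, p2, p6} is acyclic, so L(D) is finite; the longest accepting path visits 3 useful states, giving maximum string length 2.
Counting accepting paths from p6 by length: 1 of length 0, 2 of length 2. Total 3.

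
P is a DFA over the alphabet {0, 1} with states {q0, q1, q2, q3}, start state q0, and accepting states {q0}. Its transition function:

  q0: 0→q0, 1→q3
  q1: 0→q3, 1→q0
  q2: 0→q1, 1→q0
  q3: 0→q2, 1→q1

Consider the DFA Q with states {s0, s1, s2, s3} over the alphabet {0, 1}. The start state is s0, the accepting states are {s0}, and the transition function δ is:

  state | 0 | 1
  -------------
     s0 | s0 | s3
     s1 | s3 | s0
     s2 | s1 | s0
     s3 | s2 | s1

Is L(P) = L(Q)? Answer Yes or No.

Exploring the product automaton P × Q from the start pair (q0, s0), following both machines on each input symbol, reaches 4 state pairs: (q0, s0), (q3, s3), (q2, s2), (q1, s1).
P accepts in {q0} and Q accepts in {s0}. In every reachable pair the two components are either both accepting — (q0, s0) — or both non-accepting, so no string is accepted by exactly one of the machines: L(P) \ L(Q) and L(Q) \ L(P) are both empty.
Hence every string is accepted by P iff it is accepted by Q, and the two languages coincide.

Yes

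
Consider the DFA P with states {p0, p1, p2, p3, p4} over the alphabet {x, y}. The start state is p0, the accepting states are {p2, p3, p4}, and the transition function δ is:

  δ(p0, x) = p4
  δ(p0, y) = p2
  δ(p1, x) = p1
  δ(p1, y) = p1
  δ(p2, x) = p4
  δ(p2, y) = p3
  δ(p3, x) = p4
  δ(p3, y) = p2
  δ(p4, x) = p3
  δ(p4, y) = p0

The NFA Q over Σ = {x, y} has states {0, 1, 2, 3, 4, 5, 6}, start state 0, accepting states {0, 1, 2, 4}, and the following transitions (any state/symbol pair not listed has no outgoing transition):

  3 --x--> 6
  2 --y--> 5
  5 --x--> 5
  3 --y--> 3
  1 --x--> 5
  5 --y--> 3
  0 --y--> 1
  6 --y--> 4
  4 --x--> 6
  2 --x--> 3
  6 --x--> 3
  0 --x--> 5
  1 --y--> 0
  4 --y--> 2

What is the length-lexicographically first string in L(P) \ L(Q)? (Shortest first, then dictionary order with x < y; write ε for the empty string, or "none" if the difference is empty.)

The string x is accepted by P but not by Q.
No shorter string lies in the difference, and x is the lexicographically first length-1 string in L(P) \ L(Q).

x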